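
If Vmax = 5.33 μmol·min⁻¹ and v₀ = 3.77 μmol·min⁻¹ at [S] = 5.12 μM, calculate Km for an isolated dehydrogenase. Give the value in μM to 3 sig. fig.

2.12 μM

From v = Vmax[S]/(Km+[S]), Km = [S](Vmax − v)/v.
Km = 5.12 × (5.33 − 3.77) / 3.77 = 7.987/3.77 = 2.12 μM.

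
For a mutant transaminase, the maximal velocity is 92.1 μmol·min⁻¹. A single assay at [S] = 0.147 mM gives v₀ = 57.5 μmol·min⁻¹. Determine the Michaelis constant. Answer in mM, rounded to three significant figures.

0.0885 mM

v/Vmax = 57.5/92.1 = 0.6243 = [S]/(Km+[S]).
So Km + [S] = [S]/0.6243 = 0.2355 mM, giving Km = 0.2355 − 0.147 = 0.0885 mM.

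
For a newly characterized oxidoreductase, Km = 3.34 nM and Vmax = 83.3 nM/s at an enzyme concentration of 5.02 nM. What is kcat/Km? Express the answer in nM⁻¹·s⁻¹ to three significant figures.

4.97 nM⁻¹·s⁻¹

kcat = Vmax/[E]total = 83.3/5.02 = 16.6 s⁻¹.
kcat/Km = 16.6/3.34 = 4.97 nM⁻¹·s⁻¹.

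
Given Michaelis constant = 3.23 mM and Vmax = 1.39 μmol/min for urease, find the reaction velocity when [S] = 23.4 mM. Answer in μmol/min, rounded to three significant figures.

1.22 μmol/min

v = Vmax·[S]/(Km + [S]) = 1.39 × 23.4 / (3.23 + 23.4)
  = 32.53 / 26.63 = 1.22 μmol/min.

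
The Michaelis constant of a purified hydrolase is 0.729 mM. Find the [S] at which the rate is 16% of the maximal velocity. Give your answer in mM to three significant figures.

v/Vmax = [S]/(Km+[S]) = 0.16, so [S] = Km·0.16/(1 − 0.16) = 0.729 × 0.1905.
[S] = 0.139 mM.

0.139 mM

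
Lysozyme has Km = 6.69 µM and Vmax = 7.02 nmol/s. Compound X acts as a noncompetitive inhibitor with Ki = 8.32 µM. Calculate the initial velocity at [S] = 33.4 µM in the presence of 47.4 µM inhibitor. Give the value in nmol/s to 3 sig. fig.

0.873 nmol/s

α = 1 + [I]/Ki = 1 + 47.4/8.32 = 6.697.
For a noncompetitive inhibitor, Vmax is reduced to Vmax/α while Km is unchanged: Km,app = 6.69 µM, Vmax,app = 1.05 nmol/s.
v = Vmax,app·[S]/(Km,app + [S]) = 1.05 × 33.4/(6.69 + 33.4) = 0.873 nmol/s.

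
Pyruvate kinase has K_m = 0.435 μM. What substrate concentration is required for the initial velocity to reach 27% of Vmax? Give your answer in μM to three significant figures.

0.161 μM

v/Vmax = [S]/(Km+[S]) = 0.27, so [S] = Km·0.27/(1 − 0.27) = 0.435 × 0.3699.
[S] = 0.161 μM.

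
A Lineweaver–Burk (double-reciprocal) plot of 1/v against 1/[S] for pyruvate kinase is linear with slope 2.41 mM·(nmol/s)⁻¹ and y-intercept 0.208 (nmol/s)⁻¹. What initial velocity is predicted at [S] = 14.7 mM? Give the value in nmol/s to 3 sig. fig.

The y-intercept is 1/Vmax, so Vmax = 1/0.208 = 4.81 nmol/s.
The slope is Km/Vmax, so Km = 2.41 × 4.81 = 11.6 mM.
Then v = 4.81 × 14.7/(11.6 + 14.7) = 2.69 nmol/s.

2.69 nmol/s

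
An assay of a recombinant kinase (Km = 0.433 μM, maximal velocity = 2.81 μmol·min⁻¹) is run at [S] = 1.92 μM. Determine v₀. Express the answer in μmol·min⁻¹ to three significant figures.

2.29 μmol·min⁻¹

v = Vmax·[S]/(Km + [S]) = 2.81 × 1.92 / (0.433 + 1.92)
  = 5.395 / 2.353 = 2.29 μmol·min⁻¹.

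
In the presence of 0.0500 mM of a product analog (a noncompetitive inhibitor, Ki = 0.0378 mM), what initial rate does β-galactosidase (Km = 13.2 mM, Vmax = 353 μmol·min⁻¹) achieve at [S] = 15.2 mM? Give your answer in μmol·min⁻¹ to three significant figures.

81.3 μmol·min⁻¹

α = 1 + [I]/Ki = 1 + 0.0500/0.0378 = 2.323.
For a noncompetitive inhibitor, Vmax is reduced to Vmax/α while Km is unchanged: Km,app = 13.2 mM, Vmax,app = 152 μmol·min⁻¹.
v = Vmax,app·[S]/(Km,app + [S]) = 152 × 15.2/(13.2 + 15.2) = 81.3 μmol·min⁻¹.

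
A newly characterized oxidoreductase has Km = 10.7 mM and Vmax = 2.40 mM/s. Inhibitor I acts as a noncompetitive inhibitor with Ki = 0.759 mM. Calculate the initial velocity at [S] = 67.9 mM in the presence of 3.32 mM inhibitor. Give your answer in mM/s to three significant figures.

With α = 1 + [I]/Ki = 1 + 3.32/0.759 = 5.374, the noncompetitive rate law is v = (Vmax/α)·[S] / (Km + [S]).
v = (2.40/5.374)×67.9 / (10.7 + 67.9) = 30.32/78.60 = 0.386 mM/s.

0.386 mM/s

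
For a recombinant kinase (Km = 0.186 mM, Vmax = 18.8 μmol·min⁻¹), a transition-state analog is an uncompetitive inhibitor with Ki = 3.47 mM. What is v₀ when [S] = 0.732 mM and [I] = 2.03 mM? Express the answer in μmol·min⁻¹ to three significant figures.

α = 1 + [I]/Ki = 1 + 2.03/3.47 = 1.585.
For an uncompetitive inhibitor, both parameters are divided by α, giving Vmax/α and Km/α: Km,app = 0.117 mM, Vmax,app = 11.9 μmol·min⁻¹.
v = Vmax,app·[S]/(Km,app + [S]) = 11.9 × 0.732/(0.117 + 0.732) = 10.2 μmol·min⁻¹.

10.2 μmol·min⁻¹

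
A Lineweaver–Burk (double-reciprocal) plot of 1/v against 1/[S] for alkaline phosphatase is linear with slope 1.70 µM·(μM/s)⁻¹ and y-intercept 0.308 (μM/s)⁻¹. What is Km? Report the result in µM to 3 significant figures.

y-intercept = 1/Vmax ⇒ Vmax = 3.25 μM/s; slope = Km/Vmax ⇒ Km = slope × Vmax.
Km = 1.70 × 3.25 = 5.52 µM.

5.52 µM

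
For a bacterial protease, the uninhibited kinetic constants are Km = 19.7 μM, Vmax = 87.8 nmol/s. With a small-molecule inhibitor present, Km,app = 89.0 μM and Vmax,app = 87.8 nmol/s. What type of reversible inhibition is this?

competitive

Km increases (19.7 → 89.0 μM) while Vmax is unchanged — the hallmark of competitive inhibition.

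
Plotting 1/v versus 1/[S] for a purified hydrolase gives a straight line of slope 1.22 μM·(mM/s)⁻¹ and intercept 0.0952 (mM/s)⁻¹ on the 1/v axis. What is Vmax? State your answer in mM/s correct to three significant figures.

The y-intercept of a Lineweaver–Burk plot equals 1/Vmax, so Vmax = 1/0.0952 = 10.5 mM/s.

10.5 mM/s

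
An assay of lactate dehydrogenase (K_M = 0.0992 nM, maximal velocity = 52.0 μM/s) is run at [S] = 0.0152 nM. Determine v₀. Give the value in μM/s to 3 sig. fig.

v = Vmax·[S]/(Km + [S]) = 52.0 × 0.0152 / (0.0992 + 0.0152)
  = 0.7904 / 0.1144 = 6.91 μM/s.

6.91 μM/s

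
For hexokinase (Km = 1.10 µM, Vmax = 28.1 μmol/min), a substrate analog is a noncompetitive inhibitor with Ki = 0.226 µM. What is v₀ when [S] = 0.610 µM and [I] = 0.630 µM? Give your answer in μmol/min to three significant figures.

2.65 μmol/min

α = 1 + [I]/Ki = 1 + 0.630/0.226 = 3.788.
For a noncompetitive inhibitor, Vmax is reduced to Vmax/α while Km is unchanged: Km,app = 1.10 µM, Vmax,app = 7.42 μmol/min.
v = Vmax,app·[S]/(Km,app + [S]) = 7.42 × 0.610/(1.10 + 0.610) = 2.65 μmol/min.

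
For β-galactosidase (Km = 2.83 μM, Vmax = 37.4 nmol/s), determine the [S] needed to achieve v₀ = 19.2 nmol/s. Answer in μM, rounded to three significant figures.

Rearranging v = Vmax[S]/(Km+[S]) gives [S] = Km·v/(Vmax − v).
[S] = 2.83 × 19.2 / (37.4 − 19.2) = 54.34/18.20 = 2.99 μM.

2.99 μM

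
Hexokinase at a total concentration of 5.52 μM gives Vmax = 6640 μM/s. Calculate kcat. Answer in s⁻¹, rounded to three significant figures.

kcat = Vmax/[E]total = 6640 μM/s / 5.52 μM = 1200 s⁻¹.

1200 s⁻¹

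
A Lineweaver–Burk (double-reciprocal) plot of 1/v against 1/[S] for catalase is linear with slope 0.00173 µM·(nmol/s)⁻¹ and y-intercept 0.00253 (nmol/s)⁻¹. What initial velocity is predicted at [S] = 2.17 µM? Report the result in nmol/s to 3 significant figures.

301 nmol/s

The y-intercept is 1/Vmax, so Vmax = 1/0.00253 = 395 nmol/s.
The slope is Km/Vmax, so Km = 0.00173 × 395 = 0.684 µM.
Then v = 395 × 2.17/(0.684 + 2.17) = 301 nmol/s.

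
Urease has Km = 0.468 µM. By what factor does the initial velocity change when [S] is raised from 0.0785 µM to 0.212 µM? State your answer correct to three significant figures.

2.17

Since Vmax cancels, v₂/v₁ = [S]₂(Km+[S]₁) / [S]₁(Km+[S]₂).
= 0.212×(0.468+0.0785) / (0.0785×(0.468+0.212)) = 0.1159/0.05338 = 2.17.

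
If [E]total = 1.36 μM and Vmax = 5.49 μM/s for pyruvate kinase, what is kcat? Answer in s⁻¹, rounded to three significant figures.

4.04 s⁻¹

kcat = Vmax/[E]total = 5.49 μM/s / 1.36 μM = 4.04 s⁻¹.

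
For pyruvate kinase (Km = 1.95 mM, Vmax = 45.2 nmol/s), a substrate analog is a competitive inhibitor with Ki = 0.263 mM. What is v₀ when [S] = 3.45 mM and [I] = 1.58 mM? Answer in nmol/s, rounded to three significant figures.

9.11 nmol/s

With α = 1 + [I]/Ki = 1 + 1.58/0.263 = 7.008, the competitive rate law is v = Vmax[S] / (αKm + [S]).
v = 45.2×3.45 / (7.008×1.95 + 3.45) = 155.9/17.11 = 9.11 nmol/s.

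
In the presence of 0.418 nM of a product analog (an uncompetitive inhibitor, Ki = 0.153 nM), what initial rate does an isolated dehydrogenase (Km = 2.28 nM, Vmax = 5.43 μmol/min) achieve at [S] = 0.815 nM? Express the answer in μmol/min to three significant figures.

α = 1 + [I]/Ki = 1 + 0.418/0.153 = 3.732.
For an uncompetitive inhibitor, both parameters are divided by α, giving Vmax/α and Km/α: Km,app = 0.611 nM, Vmax,app = 1.45 μmol/min.
v = Vmax,app·[S]/(Km,app + [S]) = 1.45 × 0.815/(0.611 + 0.815) = 0.832 μmol/min.

0.832 μmol/min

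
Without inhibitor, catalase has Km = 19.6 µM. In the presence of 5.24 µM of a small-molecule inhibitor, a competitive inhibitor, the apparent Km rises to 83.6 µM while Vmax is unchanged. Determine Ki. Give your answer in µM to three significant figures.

Competitive: Km,app = α·Km with α = 1 + [I]/Ki.
α = Km,app/Km = 83.6/19.6 = 4.265.
Ki = [I]/(α − 1) = 5.24/3.265 = 1.60 µM.

1.60 µM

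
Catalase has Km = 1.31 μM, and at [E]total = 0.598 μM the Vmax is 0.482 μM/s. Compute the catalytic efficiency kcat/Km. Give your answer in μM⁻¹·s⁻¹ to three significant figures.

0.615 μM⁻¹·s⁻¹

kcat = Vmax/[E]total = 0.482/0.598 = 0.806 s⁻¹.
kcat/Km = 0.806/1.31 = 0.615 μM⁻¹·s⁻¹.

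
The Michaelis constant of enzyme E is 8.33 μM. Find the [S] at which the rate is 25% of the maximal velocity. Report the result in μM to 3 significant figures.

2.78 μM

v/Vmax = [S]/(Km+[S]) = 0.25, so [S] = Km·0.25/(1 − 0.25) = 8.33 × 0.3333.
[S] = 2.78 μM.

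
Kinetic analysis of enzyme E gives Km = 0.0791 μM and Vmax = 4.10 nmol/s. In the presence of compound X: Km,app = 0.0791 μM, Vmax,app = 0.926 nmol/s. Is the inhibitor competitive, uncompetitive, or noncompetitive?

noncompetitive

Vmax decreases (4.10 → 0.926 nmol/s) while Km is unchanged — pure noncompetitive inhibition.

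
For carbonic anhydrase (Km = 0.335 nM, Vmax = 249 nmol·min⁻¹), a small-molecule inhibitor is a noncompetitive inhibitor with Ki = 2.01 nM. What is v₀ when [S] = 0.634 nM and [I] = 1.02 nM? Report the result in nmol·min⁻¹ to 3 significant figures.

α = 1 + [I]/Ki = 1 + 1.02/2.01 = 1.507.
For a noncompetitive inhibitor, Vmax is reduced to Vmax/α while Km is unchanged: Km,app = 0.335 nM, Vmax,app = 165 nmol·min⁻¹.
v = Vmax,app·[S]/(Km,app + [S]) = 165 × 0.634/(0.335 + 0.634) = 108 nmol·min⁻¹.

108 nmol·min⁻¹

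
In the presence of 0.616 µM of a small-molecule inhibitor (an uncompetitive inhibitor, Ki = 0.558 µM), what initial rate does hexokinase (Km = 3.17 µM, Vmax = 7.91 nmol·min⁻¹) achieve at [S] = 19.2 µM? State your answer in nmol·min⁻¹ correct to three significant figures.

3.49 nmol·min⁻¹

With α = 1 + [I]/Ki = 1 + 0.616/0.558 = 2.104, the uncompetitive rate law is v = (Vmax/α)·[S] / (Km/α + [S]).
v = (7.91/2.104)×19.2 / (3.17/2.104 + 19.2) = 72.18/20.71 = 3.49 nmol·min⁻¹.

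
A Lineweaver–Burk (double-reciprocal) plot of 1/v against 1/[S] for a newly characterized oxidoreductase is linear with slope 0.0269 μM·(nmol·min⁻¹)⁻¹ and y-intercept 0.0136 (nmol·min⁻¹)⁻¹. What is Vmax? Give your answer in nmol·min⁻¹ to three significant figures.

The y-intercept of a Lineweaver–Burk plot equals 1/Vmax, so Vmax = 1/0.0136 = 73.5 nmol·min⁻¹.

73.5 nmol·min⁻¹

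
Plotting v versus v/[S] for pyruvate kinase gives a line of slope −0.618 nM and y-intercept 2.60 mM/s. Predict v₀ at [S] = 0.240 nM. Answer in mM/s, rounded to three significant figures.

0.727 mM/s

In the Eadie–Hofstee form v = Vmax − Km·(v/[S]), the slope is −Km and the intercept is Vmax, so Km = 0.618 nM and Vmax = 2.60 mM/s.
v = 2.60 × 0.240/(0.618 + 0.240) = 0.727 mM/s.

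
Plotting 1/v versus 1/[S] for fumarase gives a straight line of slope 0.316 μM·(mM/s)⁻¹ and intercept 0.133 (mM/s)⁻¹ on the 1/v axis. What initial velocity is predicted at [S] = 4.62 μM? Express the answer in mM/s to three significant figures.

The y-intercept is 1/Vmax, so Vmax = 1/0.133 = 7.52 mM/s.
The slope is Km/Vmax, so Km = 0.316 × 7.52 = 2.38 μM.
Then v = 7.52 × 4.62/(2.38 + 4.62) = 4.97 mM/s.

4.97 mM/s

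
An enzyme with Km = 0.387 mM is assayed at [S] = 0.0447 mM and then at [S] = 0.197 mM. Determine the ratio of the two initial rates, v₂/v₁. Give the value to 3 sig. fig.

3.26

The fractional saturations are [S]/(Km+[S]) = 0.0447/0.4317 = 0.1035 and 0.197/0.5840 = 0.3373.
v₂/v₁ is just their ratio: 0.3373/0.1035 = 3.26.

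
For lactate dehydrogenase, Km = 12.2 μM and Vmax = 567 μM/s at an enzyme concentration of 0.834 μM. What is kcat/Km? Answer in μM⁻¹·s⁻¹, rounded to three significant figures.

55.7 μM⁻¹·s⁻¹

kcat = Vmax/[E]total = 567/0.834 = 680 s⁻¹.
kcat/Km = 680/12.2 = 55.7 μM⁻¹·s⁻¹.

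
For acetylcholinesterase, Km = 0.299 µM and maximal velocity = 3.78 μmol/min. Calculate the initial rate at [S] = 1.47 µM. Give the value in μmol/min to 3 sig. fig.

3.14 μmol/min

v = Vmax·[S]/(Km + [S]) = 3.78 × 1.47 / (0.299 + 1.47)
  = 5.557 / 1.769 = 3.14 μmol/min.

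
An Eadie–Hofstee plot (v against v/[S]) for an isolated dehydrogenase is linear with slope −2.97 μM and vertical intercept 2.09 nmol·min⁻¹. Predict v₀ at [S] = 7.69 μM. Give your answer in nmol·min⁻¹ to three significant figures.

In the Eadie–Hofstee form v = Vmax − Km·(v/[S]), the slope is −Km and the intercept is Vmax, so Km = 2.97 μM and Vmax = 2.09 nmol·min⁻¹.
v = 2.09 × 7.69/(2.97 + 7.69) = 1.51 nmol·min⁻¹.

1.51 nmol·min⁻¹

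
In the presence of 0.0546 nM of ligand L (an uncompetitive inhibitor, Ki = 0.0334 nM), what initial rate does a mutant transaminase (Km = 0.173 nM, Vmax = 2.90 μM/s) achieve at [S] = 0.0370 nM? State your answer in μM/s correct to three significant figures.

α = 1 + [I]/Ki = 1 + 0.0546/0.0334 = 2.635.
For an uncompetitive inhibitor, both parameters are divided by α, giving Vmax/α and Km/α: Km,app = 0.0657 nM, Vmax,app = 1.10 μM/s.
v = Vmax,app·[S]/(Km,app + [S]) = 1.10 × 0.0370/(0.0657 + 0.0370) = 0.397 μM/s.

0.397 μM/s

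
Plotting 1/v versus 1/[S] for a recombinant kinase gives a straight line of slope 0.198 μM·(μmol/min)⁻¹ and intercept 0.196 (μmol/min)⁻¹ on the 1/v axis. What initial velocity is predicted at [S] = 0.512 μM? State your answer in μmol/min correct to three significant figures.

The y-intercept is 1/Vmax, so Vmax = 1/0.196 = 5.10 μmol/min.
The slope is Km/Vmax, so Km = 0.198 × 5.10 = 1.01 μM.
Then v = 5.10 × 0.512/(1.01 + 0.512) = 1.72 μmol/min.

1.72 μmol/min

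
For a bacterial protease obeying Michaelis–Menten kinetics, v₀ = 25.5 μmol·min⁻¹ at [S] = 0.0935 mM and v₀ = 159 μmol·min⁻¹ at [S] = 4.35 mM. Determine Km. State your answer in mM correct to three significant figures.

In reciprocal form, 1/v = (Km/Vmax)·(1/[S]) + 1/Vmax. The two points give (1/[S], 1/v) = (10.70, 0.03922) and (0.2299, 0.006289).
Slope = (0.03922 − 0.006289)/(10.70 − 0.2299) = 0.003146; intercept = 0.03922 − 0.003146×10.70 = 0.005566.
Vmax = 1/intercept = 180 μmol·min⁻¹; Km = slope × Vmax = 0.003146 × 180 = 0.565 mM.

0.565 mM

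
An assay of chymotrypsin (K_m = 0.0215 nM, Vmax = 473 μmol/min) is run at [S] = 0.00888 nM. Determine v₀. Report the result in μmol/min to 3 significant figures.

138 μmol/min

v = Vmax·[S]/(Km + [S]) = 473 × 0.00888 / (0.0215 + 0.00888)
  = 4.200 / 0.03038 = 138 μmol/min.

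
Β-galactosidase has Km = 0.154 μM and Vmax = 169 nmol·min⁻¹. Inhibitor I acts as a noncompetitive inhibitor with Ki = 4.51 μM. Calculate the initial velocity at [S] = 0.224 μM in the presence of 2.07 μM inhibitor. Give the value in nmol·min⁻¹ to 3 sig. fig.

68.6 nmol·min⁻¹

α = 1 + [I]/Ki = 1 + 2.07/4.51 = 1.459.
For a noncompetitive inhibitor, Vmax is reduced to Vmax/α while Km is unchanged: Km,app = 0.154 μM, Vmax,app = 116 nmol·min⁻¹.
v = Vmax,app·[S]/(Km,app + [S]) = 116 × 0.224/(0.154 + 0.224) = 68.6 nmol·min⁻¹.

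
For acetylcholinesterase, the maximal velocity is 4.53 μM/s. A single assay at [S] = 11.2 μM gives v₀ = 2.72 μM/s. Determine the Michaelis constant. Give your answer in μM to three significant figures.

v/Vmax = 2.72/4.53 = 0.6004 = [S]/(Km+[S]).
So Km + [S] = [S]/0.6004 = 18.65 μM, giving Km = 18.65 − 11.2 = 7.45 μM.

7.45 μM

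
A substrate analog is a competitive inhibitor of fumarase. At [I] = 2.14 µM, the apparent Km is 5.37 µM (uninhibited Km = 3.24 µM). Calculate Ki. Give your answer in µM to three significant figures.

3.26 µM

Competitive: Km,app = α·Km with α = 1 + [I]/Ki.
α = Km,app/Km = 5.37/3.24 = 1.657.
Ki = [I]/(α − 1) = 2.14/0.6574 = 3.26 µM.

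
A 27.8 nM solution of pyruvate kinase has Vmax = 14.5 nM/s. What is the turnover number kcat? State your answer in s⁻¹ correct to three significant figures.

kcat = Vmax/[E]total = 14.5 nM/s / 27.8 nM = 0.522 s⁻¹.

0.522 s⁻¹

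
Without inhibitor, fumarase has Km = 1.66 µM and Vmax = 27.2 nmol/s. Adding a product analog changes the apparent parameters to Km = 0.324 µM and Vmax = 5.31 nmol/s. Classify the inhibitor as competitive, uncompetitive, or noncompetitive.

uncompetitive

Both Km and Vmax decrease by the same factor (~5.12-fold) — characteristic of uncompetitive inhibition.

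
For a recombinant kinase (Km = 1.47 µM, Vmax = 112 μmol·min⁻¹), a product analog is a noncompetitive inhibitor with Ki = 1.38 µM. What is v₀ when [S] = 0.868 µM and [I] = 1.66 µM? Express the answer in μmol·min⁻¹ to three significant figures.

α = 1 + [I]/Ki = 1 + 1.66/1.38 = 2.203.
For a noncompetitive inhibitor, Vmax is reduced to Vmax/α while Km is unchanged: Km,app = 1.47 µM, Vmax,app = 50.8 μmol·min⁻¹.
v = Vmax,app·[S]/(Km,app + [S]) = 50.8 × 0.868/(1.47 + 0.868) = 18.9 μmol·min⁻¹.

18.9 μmol·min⁻¹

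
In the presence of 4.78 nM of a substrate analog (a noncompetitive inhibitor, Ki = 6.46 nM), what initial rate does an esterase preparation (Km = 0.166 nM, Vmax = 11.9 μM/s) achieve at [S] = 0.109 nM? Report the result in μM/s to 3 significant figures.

α = 1 + [I]/Ki = 1 + 4.78/6.46 = 1.740.
For a noncompetitive inhibitor, Vmax is reduced to Vmax/α while Km is unchanged: Km,app = 0.166 nM, Vmax,app = 6.84 μM/s.
v = Vmax,app·[S]/(Km,app + [S]) = 6.84 × 0.109/(0.166 + 0.109) = 2.71 μM/s.

2.71 μM/s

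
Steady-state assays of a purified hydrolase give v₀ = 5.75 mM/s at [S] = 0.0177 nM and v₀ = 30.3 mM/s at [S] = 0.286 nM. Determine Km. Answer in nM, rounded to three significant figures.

In reciprocal form, 1/v = (Km/Vmax)·(1/[S]) + 1/Vmax. The two points give (1/[S], 1/v) = (56.50, 0.1739) and (3.497, 0.03300).
Slope = (0.1739 − 0.03300)/(56.50 − 3.497) = 0.002659; intercept = 0.1739 − 0.002659×56.50 = 0.02371.
Vmax = 1/intercept = 42.2 mM/s; Km = slope × Vmax = 0.002659 × 42.2 = 0.112 nM.

0.112 nM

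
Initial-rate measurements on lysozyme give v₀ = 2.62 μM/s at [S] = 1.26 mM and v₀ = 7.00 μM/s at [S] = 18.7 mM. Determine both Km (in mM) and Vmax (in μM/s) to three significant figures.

Km = 2.57 mM; Vmax = 7.96 μM/s

In reciprocal form, 1/v = (Km/Vmax)·(1/[S]) + 1/Vmax. The two points give (1/[S], 1/v) = (0.7937, 0.3817) and (0.05348, 0.1429).
Slope = (0.3817 − 0.1429)/(0.7937 − 0.05348) = 0.3227; intercept = 0.3817 − 0.3227×0.7937 = 0.1256.
Vmax = 1/intercept = 7.96 μM/s; Km = slope × Vmax = 0.3227 × 7.96 = 2.57 mM.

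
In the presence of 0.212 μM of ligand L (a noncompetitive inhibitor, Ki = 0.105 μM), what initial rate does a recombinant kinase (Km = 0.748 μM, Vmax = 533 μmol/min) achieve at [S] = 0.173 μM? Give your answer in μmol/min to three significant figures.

33.2 μmol/min

With α = 1 + [I]/Ki = 1 + 0.212/0.105 = 3.019, the noncompetitive rate law is v = (Vmax/α)·[S] / (Km + [S]).
v = (533/3.019)×0.173 / (0.748 + 0.173) = 30.54/0.9210 = 33.2 μmol/min.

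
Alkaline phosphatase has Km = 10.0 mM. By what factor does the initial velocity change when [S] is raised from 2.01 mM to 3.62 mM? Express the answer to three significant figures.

Since Vmax cancels, v₂/v₁ = [S]₂(Km+[S]₁) / [S]₁(Km+[S]₂).
= 3.62×(10.0+2.01) / (2.01×(10.0+3.62)) = 43.48/27.38 = 1.59.

1.59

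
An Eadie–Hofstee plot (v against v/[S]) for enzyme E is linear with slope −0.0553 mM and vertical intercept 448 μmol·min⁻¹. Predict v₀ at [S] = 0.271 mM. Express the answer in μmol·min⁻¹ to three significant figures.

In the Eadie–Hofstee form v = Vmax − Km·(v/[S]), the slope is −Km and the intercept is Vmax, so Km = 0.0553 mM and Vmax = 448 μmol·min⁻¹.
v = 448 × 0.271/(0.0553 + 0.271) = 372 μmol·min⁻¹.

372 μmol·min⁻¹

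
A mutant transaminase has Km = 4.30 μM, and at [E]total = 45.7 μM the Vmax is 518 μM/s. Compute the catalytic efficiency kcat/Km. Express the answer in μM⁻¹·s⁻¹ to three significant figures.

kcat = Vmax/[E]total = 518/45.7 = 11.3 s⁻¹.
kcat/Km = 11.3/4.30 = 2.64 μM⁻¹·s⁻¹.

2.64 μM⁻¹·s⁻¹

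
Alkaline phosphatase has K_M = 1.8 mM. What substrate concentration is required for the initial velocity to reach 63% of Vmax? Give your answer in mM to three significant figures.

3.06 mM

v/Vmax = [S]/(Km+[S]) = 0.63, so [S] = Km·0.63/(1 − 0.63) = 1.8 × 1.703.
[S] = 3.06 mM.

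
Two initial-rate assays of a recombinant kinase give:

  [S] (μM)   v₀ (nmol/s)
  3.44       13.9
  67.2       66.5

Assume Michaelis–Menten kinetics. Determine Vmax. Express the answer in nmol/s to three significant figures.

83.6 nmol/s

In reciprocal form, 1/v = (Km/Vmax)·(1/[S]) + 1/Vmax. The two points give (1/[S], 1/v) = (0.2907, 0.07194) and (0.01488, 0.01504).
Slope = (0.07194 − 0.01504)/(0.2907 − 0.01488) = 0.2063; intercept = 0.07194 − 0.2063×0.2907 = 0.01197.
Vmax = 1/intercept = 83.6 nmol/s; Km = slope × Vmax = 0.2063 × 83.6 = 17.2 μM.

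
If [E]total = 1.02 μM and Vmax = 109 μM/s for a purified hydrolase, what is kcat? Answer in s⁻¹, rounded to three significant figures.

kcat = Vmax/[E]total = 109 μM/s / 1.02 μM = 107 s⁻¹.

107 s⁻¹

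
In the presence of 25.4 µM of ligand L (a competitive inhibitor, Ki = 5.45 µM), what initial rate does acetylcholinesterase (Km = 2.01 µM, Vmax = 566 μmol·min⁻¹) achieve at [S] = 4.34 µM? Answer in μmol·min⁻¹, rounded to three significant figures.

156 μmol·min⁻¹

α = 1 + [I]/Ki = 1 + 25.4/5.45 = 5.661.
For a competitive inhibitor, Vmax is unchanged and the apparent Km becomes α·Km: Km,app = 11.4 µM, Vmax,app = 566 μmol·min⁻¹.
v = Vmax,app·[S]/(Km,app + [S]) = 566 × 4.34/(11.4 + 4.34) = 156 μmol·min⁻¹.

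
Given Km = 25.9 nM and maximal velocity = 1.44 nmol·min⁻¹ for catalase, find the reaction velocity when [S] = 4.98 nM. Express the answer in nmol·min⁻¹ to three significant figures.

v = Vmax·[S]/(Km + [S]) = 1.44 × 4.98 / (25.9 + 4.98)
  = 7.171 / 30.88 = 0.232 nmol·min⁻¹.

0.232 nmol·min⁻¹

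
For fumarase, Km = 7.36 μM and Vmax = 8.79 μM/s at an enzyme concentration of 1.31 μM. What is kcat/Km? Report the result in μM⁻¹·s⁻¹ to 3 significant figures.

kcat = Vmax/[E]total = 8.79/1.31 = 6.71 s⁻¹.
kcat/Km = 6.71/7.36 = 0.912 μM⁻¹·s⁻¹.

0.912 μM⁻¹·s⁻¹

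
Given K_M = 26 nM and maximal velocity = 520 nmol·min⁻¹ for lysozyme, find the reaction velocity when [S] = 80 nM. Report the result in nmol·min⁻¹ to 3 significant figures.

v = Vmax·[S]/(Km + [S]) = 520 × 80 / (26 + 80)
  = 41600 / 106.0 = 392 nmol·min⁻¹.

392 nmol·min⁻¹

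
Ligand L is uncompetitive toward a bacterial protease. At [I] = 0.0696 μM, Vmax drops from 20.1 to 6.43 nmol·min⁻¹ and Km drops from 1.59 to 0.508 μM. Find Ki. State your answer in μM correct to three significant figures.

Uncompetitive: Vmax,app = Vmax/α (and Km,app = Km/α) with α = 1 + [I]/Ki.
α = Vmax/Vmax,app = 20.1/6.43 = 3.126.
Since α = 1 + [I]/Ki, [I]/Ki = 3.126 − 1 = 2.126 and Ki = 0.0696/2.126 = 0.0327 μM.

0.0327 μM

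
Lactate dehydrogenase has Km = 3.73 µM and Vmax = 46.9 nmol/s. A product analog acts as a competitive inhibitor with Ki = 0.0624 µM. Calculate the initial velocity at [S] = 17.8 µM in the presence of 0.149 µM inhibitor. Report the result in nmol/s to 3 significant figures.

27.4 nmol/s

α = 1 + [I]/Ki = 1 + 0.149/0.0624 = 3.388.
For a competitive inhibitor, Vmax is unchanged and the apparent Km becomes α·Km: Km,app = 12.6 µM, Vmax,app = 46.9 nmol/s.
v = Vmax,app·[S]/(Km,app + [S]) = 46.9 × 17.8/(12.6 + 17.8) = 27.4 nmol/s.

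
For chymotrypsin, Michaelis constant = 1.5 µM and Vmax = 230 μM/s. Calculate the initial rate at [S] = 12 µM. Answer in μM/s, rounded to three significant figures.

204 μM/s

[S]/(Km+[S]) = 12/13.50 = 0.8889, the fractional saturation.
v = 0.8889 × Vmax = 0.8889 × 230 = 204 μM/s.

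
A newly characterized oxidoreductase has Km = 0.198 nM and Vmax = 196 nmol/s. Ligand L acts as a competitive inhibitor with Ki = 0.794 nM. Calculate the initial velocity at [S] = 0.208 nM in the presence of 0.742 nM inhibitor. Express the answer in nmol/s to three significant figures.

69.0 nmol/s

α = 1 + [I]/Ki = 1 + 0.742/0.794 = 1.935.
For a competitive inhibitor, Vmax is unchanged and the apparent Km becomes α·Km: Km,app = 0.383 nM, Vmax,app = 196 nmol/s.
v = Vmax,app·[S]/(Km,app + [S]) = 196 × 0.208/(0.383 + 0.208) = 69.0 nmol/s.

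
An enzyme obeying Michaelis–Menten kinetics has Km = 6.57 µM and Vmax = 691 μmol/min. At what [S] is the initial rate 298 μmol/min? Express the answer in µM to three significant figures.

Rearranging v = Vmax[S]/(Km+[S]) gives [S] = Km·v/(Vmax − v).
[S] = 6.57 × 298 / (691 − 298) = 1958/393.0 = 4.98 µM.

4.98 µM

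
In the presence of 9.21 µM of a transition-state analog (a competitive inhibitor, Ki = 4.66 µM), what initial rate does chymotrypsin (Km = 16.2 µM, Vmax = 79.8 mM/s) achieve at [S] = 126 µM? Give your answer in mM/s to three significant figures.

57.7 mM/s

With α = 1 + [I]/Ki = 1 + 9.21/4.66 = 2.976, the competitive rate law is v = Vmax[S] / (αKm + [S]).
v = 79.8×126 / (2.976×16.2 + 126) = 10050/174.2 = 57.7 mM/s.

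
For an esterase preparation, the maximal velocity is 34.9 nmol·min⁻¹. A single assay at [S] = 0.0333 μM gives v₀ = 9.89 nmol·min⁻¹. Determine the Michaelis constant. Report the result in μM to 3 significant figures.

0.0842 μM

v/Vmax = 9.89/34.9 = 0.2834 = [S]/(Km+[S]).
So Km + [S] = [S]/0.2834 = 0.1175 μM, giving Km = 0.1175 − 0.0333 = 0.0842 μM.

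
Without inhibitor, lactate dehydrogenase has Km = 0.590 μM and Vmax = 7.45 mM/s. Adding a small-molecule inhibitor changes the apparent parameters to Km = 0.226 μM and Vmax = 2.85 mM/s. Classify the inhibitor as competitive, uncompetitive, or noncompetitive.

uncompetitive

Both Km and Vmax decrease by the same factor (~2.61-fold) — characteristic of uncompetitive inhibition.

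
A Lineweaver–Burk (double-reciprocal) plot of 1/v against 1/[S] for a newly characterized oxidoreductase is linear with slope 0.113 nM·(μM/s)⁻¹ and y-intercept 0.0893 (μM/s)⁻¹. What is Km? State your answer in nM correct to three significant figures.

y-intercept = 1/Vmax ⇒ Vmax = 11.2 μM/s; slope = Km/Vmax ⇒ Km = slope × Vmax.
Km = 0.113 × 11.2 = 1.27 nM.

1.27 nM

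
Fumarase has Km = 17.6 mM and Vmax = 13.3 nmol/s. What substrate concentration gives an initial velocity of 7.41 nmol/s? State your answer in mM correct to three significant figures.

Rearranging v = Vmax[S]/(Km+[S]) gives [S] = Km·v/(Vmax − v).
[S] = 17.6 × 7.41 / (13.3 − 7.41) = 130.4/5.890 = 22.1 mM.

22.1 mM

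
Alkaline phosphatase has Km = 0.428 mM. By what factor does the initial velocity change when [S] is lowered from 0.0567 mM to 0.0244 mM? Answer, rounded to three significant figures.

0.461

The fractional saturations are [S]/(Km+[S]) = 0.0567/0.4847 = 0.1170 and 0.0244/0.4524 = 0.05393.
v₂/v₁ is just their ratio: 0.05393/0.1170 = 0.461.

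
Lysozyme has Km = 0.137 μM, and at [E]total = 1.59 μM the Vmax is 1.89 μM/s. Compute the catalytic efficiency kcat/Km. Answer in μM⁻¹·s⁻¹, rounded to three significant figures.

kcat = Vmax/[E]total = 1.89/1.59 = 1.19 s⁻¹.
kcat/Km = 1.19/0.137 = 8.68 μM⁻¹·s⁻¹.

8.68 μM⁻¹·s⁻¹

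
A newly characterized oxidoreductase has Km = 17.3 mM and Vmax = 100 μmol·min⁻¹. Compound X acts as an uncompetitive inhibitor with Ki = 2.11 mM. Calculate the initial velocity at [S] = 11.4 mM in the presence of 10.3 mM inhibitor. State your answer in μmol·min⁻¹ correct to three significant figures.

With α = 1 + [I]/Ki = 1 + 10.3/2.11 = 5.882, the uncompetitive rate law is v = (Vmax/α)·[S] / (Km/α + [S]).
v = (100/5.882)×11.4 / (17.3/5.882 + 11.4) = 193.8/14.34 = 13.5 μmol·min⁻¹.

13.5 μmol·min⁻¹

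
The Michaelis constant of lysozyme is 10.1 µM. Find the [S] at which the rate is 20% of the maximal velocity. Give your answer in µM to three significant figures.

v/Vmax = [S]/(Km+[S]) = 0.2, so [S] = Km·0.2/(1 − 0.2) = 10.1 × 0.2500.
[S] = 2.52 µM.

2.52 µM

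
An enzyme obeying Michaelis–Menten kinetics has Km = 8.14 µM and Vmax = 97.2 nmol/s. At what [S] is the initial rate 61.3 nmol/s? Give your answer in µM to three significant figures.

13.9 µM

Rearranging v = Vmax[S]/(Km+[S]) gives [S] = Km·v/(Vmax − v).
[S] = 8.14 × 61.3 / (97.2 − 61.3) = 499.0/35.90 = 13.9 µM.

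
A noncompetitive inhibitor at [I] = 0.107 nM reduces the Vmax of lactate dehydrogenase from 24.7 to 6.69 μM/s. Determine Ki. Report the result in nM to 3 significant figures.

0.0397 nM

Noncompetitive: Vmax,app = Vmax/α with α = 1 + [I]/Ki.
α = Vmax/Vmax,app = 24.7/6.69 = 3.692.
Ki = [I]/(α − 1) = 0.107/2.692 = 0.0397 nM.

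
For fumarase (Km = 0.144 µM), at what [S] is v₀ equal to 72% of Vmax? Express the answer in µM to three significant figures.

0.370 µM

v/Vmax = [S]/(Km+[S]) = 0.72, so [S] = Km·0.72/(1 − 0.72) = 0.144 × 2.571.
[S] = 0.370 µM.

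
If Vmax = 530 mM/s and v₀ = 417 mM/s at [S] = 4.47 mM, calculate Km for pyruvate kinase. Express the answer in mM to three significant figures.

1.21 mM

From v = Vmax[S]/(Km+[S]), Km = [S](Vmax − v)/v.
Km = 4.47 × (530 − 417) / 417 = 505.1/417 = 1.21 mM.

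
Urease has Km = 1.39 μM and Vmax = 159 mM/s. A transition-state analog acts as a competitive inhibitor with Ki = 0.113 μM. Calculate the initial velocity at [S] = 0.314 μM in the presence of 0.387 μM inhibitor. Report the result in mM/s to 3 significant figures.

With α = 1 + [I]/Ki = 1 + 0.387/0.113 = 4.425, the competitive rate law is v = Vmax[S] / (αKm + [S]).
v = 159×0.314 / (4.425×1.39 + 0.314) = 49.93/6.464 = 7.72 mM/s.

7.72 mM/s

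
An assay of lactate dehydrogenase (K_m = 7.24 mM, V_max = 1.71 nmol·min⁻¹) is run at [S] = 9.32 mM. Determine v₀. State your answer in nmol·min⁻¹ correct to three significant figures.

0.962 nmol·min⁻¹

v = Vmax·[S]/(Km + [S]) = 1.71 × 9.32 / (7.24 + 9.32)
  = 15.94 / 16.56 = 0.962 nmol·min⁻¹.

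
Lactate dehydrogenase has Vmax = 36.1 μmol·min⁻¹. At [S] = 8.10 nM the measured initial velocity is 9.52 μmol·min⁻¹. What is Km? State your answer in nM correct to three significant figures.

From v = Vmax[S]/(Km+[S]), Km = [S](Vmax − v)/v.
Km = 8.10 × (36.1 − 9.52) / 9.52 = 215.3/9.52 = 22.6 nM.

22.6 nM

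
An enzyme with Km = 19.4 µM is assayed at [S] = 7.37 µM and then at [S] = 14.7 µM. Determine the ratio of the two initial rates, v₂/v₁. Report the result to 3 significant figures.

Since Vmax cancels, v₂/v₁ = [S]₂(Km+[S]₁) / [S]₁(Km+[S]₂).
= 14.7×(19.4+7.37) / (7.37×(19.4+14.7)) = 393.5/251.3 = 1.57.

1.57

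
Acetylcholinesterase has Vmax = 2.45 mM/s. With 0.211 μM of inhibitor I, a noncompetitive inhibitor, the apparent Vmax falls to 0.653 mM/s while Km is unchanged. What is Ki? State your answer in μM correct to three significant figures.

Noncompetitive: Vmax,app = Vmax/α with α = 1 + [I]/Ki.
α = Vmax/Vmax,app = 2.45/0.653 = 3.752.
Since α = 1 + [I]/Ki, [I]/Ki = 3.752 − 1 = 2.752 and Ki = 0.211/2.752 = 0.0767 μM.

0.0767 μM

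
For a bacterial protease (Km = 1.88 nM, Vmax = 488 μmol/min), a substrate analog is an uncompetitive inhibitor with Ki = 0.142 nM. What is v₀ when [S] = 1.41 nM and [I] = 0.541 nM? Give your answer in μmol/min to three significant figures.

α = 1 + [I]/Ki = 1 + 0.541/0.142 = 4.810.
For an uncompetitive inhibitor, both parameters are divided by α, giving Vmax/α and Km/α: Km,app = 0.391 nM, Vmax,app = 101 μmol/min.
v = Vmax,app·[S]/(Km,app + [S]) = 101 × 1.41/(0.391 + 1.41) = 79.4 μmol/min.

79.4 μmol/min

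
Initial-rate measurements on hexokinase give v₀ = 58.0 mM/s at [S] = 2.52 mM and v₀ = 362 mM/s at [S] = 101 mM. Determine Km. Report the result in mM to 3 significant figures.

15.6 mM

From v = Vmax[S]/(Km+[S]), each point gives Vmax = v(Km+[S])/[S].
Equating: 58.0(Km+2.52)/2.52 = 362(Km+101)/101.
23.02·Km + 58.0 = 3.584·Km + 362, so (23.02 − 3.584)·Km = 362 − 58.0.
Km = 304.0/19.43 = 15.6 mM; then Vmax = 58.0(15.6+2.52)/2.52 = 418 mM/s.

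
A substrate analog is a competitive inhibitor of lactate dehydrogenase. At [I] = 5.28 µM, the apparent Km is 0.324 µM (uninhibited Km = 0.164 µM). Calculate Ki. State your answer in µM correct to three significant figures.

Competitive: Km,app = α·Km with α = 1 + [I]/Ki.
α = Km,app/Km = 0.324/0.164 = 1.976.
Since α = 1 + [I]/Ki, [I]/Ki = 1.976 − 1 = 0.9756 and Ki = 5.28/0.9756 = 5.41 µM.

5.41 µM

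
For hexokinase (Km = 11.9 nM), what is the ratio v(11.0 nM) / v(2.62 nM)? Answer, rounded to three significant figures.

2.66

The fractional saturations are [S]/(Km+[S]) = 2.62/14.52 = 0.1804 and 11.0/22.90 = 0.4803.
v₂/v₁ is just their ratio: 0.4803/0.1804 = 2.66.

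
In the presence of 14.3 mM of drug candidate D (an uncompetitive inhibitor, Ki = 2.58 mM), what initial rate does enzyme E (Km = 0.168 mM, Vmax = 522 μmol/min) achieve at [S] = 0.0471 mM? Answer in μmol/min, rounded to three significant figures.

With α = 1 + [I]/Ki = 1 + 14.3/2.58 = 6.543, the uncompetitive rate law is v = (Vmax/α)·[S] / (Km/α + [S]).
v = (522/6.543)×0.0471 / (0.168/6.543 + 0.0471) = 3.758/0.07278 = 51.6 μmol/min.

51.6 μmol/min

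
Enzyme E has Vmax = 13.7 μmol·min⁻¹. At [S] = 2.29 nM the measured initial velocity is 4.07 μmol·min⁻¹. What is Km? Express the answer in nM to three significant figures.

5.42 nM

From v = Vmax[S]/(Km+[S]), Km = [S](Vmax − v)/v.
Km = 2.29 × (13.7 − 4.07) / 4.07 = 22.05/4.07 = 5.42 nM.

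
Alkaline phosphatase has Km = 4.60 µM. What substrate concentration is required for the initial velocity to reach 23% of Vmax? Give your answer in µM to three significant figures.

1.37 µM

v/Vmax = [S]/(Km+[S]) = 0.23, so [S] = Km·0.23/(1 − 0.23) = 4.60 × 0.2987.
[S] = 1.37 µM.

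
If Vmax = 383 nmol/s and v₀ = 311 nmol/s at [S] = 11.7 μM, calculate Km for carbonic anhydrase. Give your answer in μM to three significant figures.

2.71 μM

From v = Vmax[S]/(Km+[S]), Km = [S](Vmax − v)/v.
Km = 11.7 × (383 − 311) / 311 = 842.4/311 = 2.71 μM.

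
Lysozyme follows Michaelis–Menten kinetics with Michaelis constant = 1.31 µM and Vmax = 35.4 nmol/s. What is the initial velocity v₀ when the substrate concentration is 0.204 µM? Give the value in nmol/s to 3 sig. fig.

[S]/(Km+[S]) = 0.204/1.514 = 0.1347, the fractional saturation.
v = 0.1347 × Vmax = 0.1347 × 35.4 = 4.77 nmol/s.

4.77 nmol/s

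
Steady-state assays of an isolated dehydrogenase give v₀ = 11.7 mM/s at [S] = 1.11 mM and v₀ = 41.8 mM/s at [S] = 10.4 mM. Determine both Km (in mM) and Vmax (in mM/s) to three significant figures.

From v = Vmax[S]/(Km+[S]), each point gives Vmax = v(Km+[S])/[S].
Equating: 11.7(Km+1.11)/1.11 = 41.8(Km+10.4)/10.4.
10.54·Km + 11.7 = 4.019·Km + 41.8, so (10.54 − 4.019)·Km = 41.8 − 11.7.
Km = 30.10/6.521 = 4.62 mM; then Vmax = 11.7(4.62+1.11)/1.11 = 60.4 mM/s.

Km = 4.62 mM; Vmax = 60.4 mM/s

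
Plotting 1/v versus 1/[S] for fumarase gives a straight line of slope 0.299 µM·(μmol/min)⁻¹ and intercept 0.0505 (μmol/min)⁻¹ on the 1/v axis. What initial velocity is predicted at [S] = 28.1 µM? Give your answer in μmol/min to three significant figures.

The y-intercept is 1/Vmax, so Vmax = 1/0.0505 = 19.8 μmol/min.
The slope is Km/Vmax, so Km = 0.299 × 19.8 = 5.92 µM.
Then v = 19.8 × 28.1/(5.92 + 28.1) = 16.4 μmol/min.

16.4 μmol/min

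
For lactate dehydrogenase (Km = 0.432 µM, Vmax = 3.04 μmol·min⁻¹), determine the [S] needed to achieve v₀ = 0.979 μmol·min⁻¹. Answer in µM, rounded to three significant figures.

0.205 µM

The required fractional saturation is v/Vmax = 0.979/3.04 = 0.3220.
Then [S]/(Km+[S]) = 0.3220 ⇒ [S] = 0.432 × 0.3220/(1 − 0.3220) = 0.205 µM.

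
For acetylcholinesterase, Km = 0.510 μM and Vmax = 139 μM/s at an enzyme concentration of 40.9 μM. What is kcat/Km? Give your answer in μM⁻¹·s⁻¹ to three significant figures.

6.66 μM⁻¹·s⁻¹

kcat = Vmax/[E]total = 139/40.9 = 3.40 s⁻¹.
kcat/Km = 3.40/0.510 = 6.66 μM⁻¹·s⁻¹.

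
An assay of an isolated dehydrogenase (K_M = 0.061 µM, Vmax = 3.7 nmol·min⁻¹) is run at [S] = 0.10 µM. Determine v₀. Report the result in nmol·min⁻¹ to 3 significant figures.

v = Vmax·[S]/(Km + [S]) = 3.7 × 0.10 / (0.061 + 0.10)
  = 0.3700 / 0.1610 = 2.30 nmol·min⁻¹.

2.30 nmol·min⁻¹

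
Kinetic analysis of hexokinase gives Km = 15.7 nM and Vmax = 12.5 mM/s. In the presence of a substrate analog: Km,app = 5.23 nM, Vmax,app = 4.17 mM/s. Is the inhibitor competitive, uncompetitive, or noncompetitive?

uncompetitive

Both Km and Vmax decrease by the same factor (~3.00-fold) — characteristic of uncompetitive inhibition.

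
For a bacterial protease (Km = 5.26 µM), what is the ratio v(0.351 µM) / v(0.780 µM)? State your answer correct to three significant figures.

0.484

Since Vmax cancels, v₂/v₁ = [S]₂(Km+[S]₁) / [S]₁(Km+[S]₂).
= 0.351×(5.26+0.780) / (0.780×(5.26+0.351)) = 2.120/4.377 = 0.484.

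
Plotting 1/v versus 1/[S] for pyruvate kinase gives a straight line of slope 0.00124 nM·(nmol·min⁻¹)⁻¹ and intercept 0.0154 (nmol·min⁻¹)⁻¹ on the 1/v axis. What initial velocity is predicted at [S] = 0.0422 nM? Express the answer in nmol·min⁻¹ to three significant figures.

22.3 nmol·min⁻¹

The y-intercept is 1/Vmax, so Vmax = 1/0.0154 = 64.9 nmol·min⁻¹.
The slope is Km/Vmax, so Km = 0.00124 × 64.9 = 0.0805 nM.
Then v = 64.9 × 0.0422/(0.0805 + 0.0422) = 22.3 nmol·min⁻¹.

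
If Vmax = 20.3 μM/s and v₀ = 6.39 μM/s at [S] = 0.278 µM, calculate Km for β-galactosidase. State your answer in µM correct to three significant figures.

From v = Vmax[S]/(Km+[S]), Km = [S](Vmax − v)/v.
Km = 0.278 × (20.3 − 6.39) / 6.39 = 3.867/6.39 = 0.605 µM.

0.605 µM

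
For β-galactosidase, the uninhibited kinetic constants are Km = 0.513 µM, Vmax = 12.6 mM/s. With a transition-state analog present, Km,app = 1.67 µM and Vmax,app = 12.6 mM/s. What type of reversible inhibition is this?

Km increases (0.513 → 1.67 µM) while Vmax is unchanged — the hallmark of competitive inhibition.

competitive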